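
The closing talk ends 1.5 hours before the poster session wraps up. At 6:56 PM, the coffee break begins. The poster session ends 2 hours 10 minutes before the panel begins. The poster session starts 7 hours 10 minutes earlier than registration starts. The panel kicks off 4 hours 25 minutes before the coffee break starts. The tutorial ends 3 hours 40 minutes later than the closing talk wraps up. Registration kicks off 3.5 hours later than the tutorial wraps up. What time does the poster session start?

10:51 AM

The panel starts at 6:56 PM − 265 min = 2:31 PM.
The poster session ends at 2:31 PM − 130 min = 12:21 PM.
The closing talk ends at 12:21 PM − 90 min = 10:51 AM.
The tutorial ends at 10:51 AM + 220 min = 2:31 PM.
Registration starts at 2:31 PM + 210 min = 6:01 PM.
The poster session starts at 6:01 PM − 430 min = 10:51 AM.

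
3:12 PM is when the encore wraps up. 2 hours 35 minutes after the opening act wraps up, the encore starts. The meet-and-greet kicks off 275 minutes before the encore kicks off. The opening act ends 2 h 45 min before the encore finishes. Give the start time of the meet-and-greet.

10:27 AM

The opening act ends at 3:12 PM − 165 min = 12:27 PM.
The encore starts at 12:27 PM + 155 min = 3:02 PM.
The meet-and-greet starts at 3:02 PM − 275 min = 10:27 AM.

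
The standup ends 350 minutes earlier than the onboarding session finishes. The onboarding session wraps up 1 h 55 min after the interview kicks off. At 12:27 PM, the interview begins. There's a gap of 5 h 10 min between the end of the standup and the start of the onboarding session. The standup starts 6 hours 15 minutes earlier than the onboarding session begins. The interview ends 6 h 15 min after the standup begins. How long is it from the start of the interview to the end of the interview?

The onboarding session ends at 12:27 PM + 115 min = 2:22 PM.
The standup ends at 2:22 PM − 350 min = 8:32 AM.
The onboarding session starts at 8:32 AM + 310 min = 1:42 PM.
The standup starts at 1:42 PM − 375 min = 7:27 AM.
The interview ends at 7:27 AM + 375 min = 1:42 PM.
From 12:27 PM to 1:42 PM is 1 hour 15 minutes.

1 hour 15 minutes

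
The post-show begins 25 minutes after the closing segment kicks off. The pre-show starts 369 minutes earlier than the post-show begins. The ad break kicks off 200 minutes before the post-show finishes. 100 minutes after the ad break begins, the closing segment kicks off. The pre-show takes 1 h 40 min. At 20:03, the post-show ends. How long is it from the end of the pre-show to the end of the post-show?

The ad break starts at 20:03 − 200 min = 16:43.
The closing segment starts at 16:43 + 100 min = 18:23.
The post-show starts at 18:23 + 25 min = 18:48.
The pre-show starts at 18:48 − 369 min = 12:39.
The pre-show ends at 12:39 + 100 min = 14:19.
From 14:19 to 20:03 is 344 minutes.

344 minutes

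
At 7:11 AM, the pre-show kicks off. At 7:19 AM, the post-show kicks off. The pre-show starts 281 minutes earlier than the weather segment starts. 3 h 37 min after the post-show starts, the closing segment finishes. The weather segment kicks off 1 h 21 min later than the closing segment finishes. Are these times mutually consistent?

No

The closing segment ends at 7:19 AM + 217 min = 10:56 AM.
The weather segment starts at 10:56 AM + 81 min = 12:17 PM.
The pre-show starts at 12:17 PM − 281 min = 7:36 AM.
But the pre-show is also said to start at 7:11 AM — a 25-minute conflict.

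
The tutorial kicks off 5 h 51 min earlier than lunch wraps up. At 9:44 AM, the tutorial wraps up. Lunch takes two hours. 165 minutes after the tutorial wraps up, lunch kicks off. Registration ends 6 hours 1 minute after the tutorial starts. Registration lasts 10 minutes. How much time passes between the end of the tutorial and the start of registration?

285 minutes

Lunch starts at 9:44 AM + 165 min = 12:29 PM.
Lunch ends at 12:29 PM + 120 min = 2:29 PM.
The tutorial starts at 2:29 PM − 351 min = 8:38 AM.
Registration ends at 8:38 AM + 361 min = 2:39 PM.
Registration starts at 2:39 PM − 10 min = 2:29 PM.
From 9:44 AM to 2:29 PM is 285 minutes.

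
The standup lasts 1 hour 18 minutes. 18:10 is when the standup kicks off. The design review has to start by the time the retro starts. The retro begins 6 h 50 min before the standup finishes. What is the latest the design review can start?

The standup ends at 18:10 + 78 min = 19:28.
The retro starts at 19:28 − 410 min = 12:38.
The design review is bounded by the retro, so the latest it can start is 12:38.

12:38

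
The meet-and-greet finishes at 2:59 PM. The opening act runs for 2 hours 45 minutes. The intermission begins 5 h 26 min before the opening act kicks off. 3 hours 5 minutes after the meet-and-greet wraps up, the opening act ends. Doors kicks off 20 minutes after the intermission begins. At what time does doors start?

The opening act ends at 2:59 PM + 185 min = 6:04 PM.
The opening act starts at 6:04 PM − 165 min = 3:19 PM.
The intermission starts at 3:19 PM − 326 min = 9:53 AM.
Doors starts at 9:53 AM + 20 min = 10:13 AM.

10:13 AM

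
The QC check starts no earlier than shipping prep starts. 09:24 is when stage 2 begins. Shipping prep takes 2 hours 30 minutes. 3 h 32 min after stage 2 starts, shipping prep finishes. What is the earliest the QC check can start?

Shipping prep ends at 09:24 + 212 min = 12:56.
Shipping prep starts at 12:56 − 150 min = 10:26.
The QC check is bounded by shipping prep, so the earliest it can start is 10:26.

10:26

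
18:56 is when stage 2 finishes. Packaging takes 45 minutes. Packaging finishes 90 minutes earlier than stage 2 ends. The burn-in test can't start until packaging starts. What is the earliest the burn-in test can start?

Packaging ends at 18:56 − 90 min = 17:26.
Packaging starts at 17:26 − 45 min = 16:41.
The burn-in test is bounded by packaging, so the earliest it can start is 16:41.

16:41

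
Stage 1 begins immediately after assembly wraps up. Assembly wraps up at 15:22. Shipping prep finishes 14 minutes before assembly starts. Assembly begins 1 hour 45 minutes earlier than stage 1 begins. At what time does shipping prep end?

13:23

Stage 1 starts at 15:22.
Assembly starts at 15:22 − 105 min = 13:37.
Shipping prep ends at 13:37 − 14 min = 13:23.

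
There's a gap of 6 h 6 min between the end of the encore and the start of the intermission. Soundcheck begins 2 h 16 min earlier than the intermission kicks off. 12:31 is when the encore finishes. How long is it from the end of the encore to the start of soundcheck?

3 h 50 min

The intermission starts at 12:31 + 366 min = 18:37.
Soundcheck starts at 18:37 − 136 min = 16:21.
From 12:31 to 16:21 is 3 h 50 min.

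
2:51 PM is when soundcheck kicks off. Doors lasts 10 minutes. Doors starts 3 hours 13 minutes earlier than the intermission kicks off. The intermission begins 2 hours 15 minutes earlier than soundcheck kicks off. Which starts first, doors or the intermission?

doors

The intermission starts at 2:51 PM − 135 min = 12:36 PM.
Doors starts at 12:36 PM − 193 min = 9:23 AM.
Doors starts at 9:23 AM and the intermission starts at 12:36 PM, so doors is first.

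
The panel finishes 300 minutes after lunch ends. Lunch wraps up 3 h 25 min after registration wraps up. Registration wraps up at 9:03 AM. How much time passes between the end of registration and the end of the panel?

Lunch ends at 9:03 AM + 205 min = 12:28 PM.
The panel ends at 12:28 PM + 300 min = 5:28 PM.
From 9:03 AM to 5:28 PM is 8 hours 25 minutes.

8 hours 25 minutes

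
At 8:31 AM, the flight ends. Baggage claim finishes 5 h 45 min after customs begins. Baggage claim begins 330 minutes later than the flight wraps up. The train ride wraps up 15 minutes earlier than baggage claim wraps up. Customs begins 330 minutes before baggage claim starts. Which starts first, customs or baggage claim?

Baggage claim starts at 8:31 AM + 330 min = 2:01 PM.
Customs starts at 2:01 PM − 330 min = 8:31 AM.
Customs starts at 8:31 AM and baggage claim starts at 2:01 PM, so customs is first.

customs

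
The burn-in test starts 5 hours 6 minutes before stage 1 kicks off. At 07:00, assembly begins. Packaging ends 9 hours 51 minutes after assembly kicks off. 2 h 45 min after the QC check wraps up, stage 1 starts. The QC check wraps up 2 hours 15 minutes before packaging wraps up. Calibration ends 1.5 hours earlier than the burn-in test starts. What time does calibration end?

10:45

Packaging ends at 07:00 + 591 min = 16:51.
The QC check ends at 16:51 − 135 min = 14:36.
Stage 1 starts at 14:36 + 165 min = 17:21.
The burn-in test starts at 17:21 − 306 min = 12:15.
Calibration ends at 12:15 − 90 min = 10:45.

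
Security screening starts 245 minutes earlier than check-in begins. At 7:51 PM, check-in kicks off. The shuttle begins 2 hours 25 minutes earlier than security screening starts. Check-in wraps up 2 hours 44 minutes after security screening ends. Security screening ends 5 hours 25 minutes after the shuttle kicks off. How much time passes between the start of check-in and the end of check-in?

Security screening starts at 7:51 PM − 245 min = 3:46 PM.
The shuttle starts at 3:46 PM − 145 min = 1:21 PM.
Security screening ends at 1:21 PM + 325 min = 6:46 PM.
Check-in ends at 6:46 PM + 164 min = 9:30 PM.
From 7:51 PM to 9:30 PM is 1 hour 39 minutes.

1 hour 39 minutes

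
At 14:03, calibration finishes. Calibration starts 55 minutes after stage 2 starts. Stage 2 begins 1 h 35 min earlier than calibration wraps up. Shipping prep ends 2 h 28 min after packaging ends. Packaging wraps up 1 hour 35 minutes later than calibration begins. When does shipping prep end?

17:26

Stage 2 starts at 14:03 − 95 min = 12:28.
Calibration starts at 12:28 + 55 min = 13:23.
Packaging ends at 13:23 + 95 min = 14:58.
Shipping prep ends at 14:58 + 148 min = 17:26.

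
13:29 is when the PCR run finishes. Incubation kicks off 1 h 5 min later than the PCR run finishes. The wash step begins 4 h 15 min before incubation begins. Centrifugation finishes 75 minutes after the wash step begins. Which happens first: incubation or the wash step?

the wash step

Incubation starts at 13:29 + 65 min = 14:34.
The wash step starts at 14:34 − 255 min = 10:19.
Incubation starts at 14:34 and the wash step starts at 10:19, so the wash step is first.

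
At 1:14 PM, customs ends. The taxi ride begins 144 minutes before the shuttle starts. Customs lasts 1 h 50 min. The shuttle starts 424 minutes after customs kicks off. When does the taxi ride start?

Customs starts at 1:14 PM − 110 min = 11:24 AM.
The shuttle starts at 11:24 AM + 424 min = 6:28 PM.
The taxi ride starts at 6:28 PM − 144 min = 4:04 PM.

4:04 PM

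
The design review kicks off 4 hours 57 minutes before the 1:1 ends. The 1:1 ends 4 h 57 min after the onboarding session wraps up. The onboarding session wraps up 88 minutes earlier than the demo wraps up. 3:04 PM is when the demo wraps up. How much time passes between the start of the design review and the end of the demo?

The onboarding session ends at 3:04 PM − 88 min = 1:36 PM.
The 1:1 ends at 1:36 PM + 297 min = 6:33 PM.
The design review starts at 6:33 PM − 297 min = 1:36 PM.
From 1:36 PM to 3:04 PM is 1 hour 28 minutes.

1 hour 28 minutes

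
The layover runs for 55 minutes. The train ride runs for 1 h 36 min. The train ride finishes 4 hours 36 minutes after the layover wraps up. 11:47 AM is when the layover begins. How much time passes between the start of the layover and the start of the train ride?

235 minutes

The layover ends at 11:47 AM + 55 min = 12:42 PM.
The train ride ends at 12:42 PM + 276 min = 5:18 PM.
The train ride starts at 5:18 PM − 96 min = 3:42 PM.
From 11:47 AM to 3:42 PM is 235 minutes.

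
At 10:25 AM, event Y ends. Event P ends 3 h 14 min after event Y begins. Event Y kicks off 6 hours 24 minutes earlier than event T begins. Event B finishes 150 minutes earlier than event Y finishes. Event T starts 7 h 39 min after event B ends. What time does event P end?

Event B ends at 10:25 AM − 150 min = 7:55 AM.
Event T starts at 7:55 AM + 459 min = 3:34 PM.
Event Y starts at 3:34 PM − 384 min = 9:10 AM.
Event P ends at 9:10 AM + 194 min = 12:24 PM.

12:24 PM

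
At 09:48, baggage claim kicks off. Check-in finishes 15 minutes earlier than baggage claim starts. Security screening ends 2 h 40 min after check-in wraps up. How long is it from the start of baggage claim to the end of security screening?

2 h 25 min

Check-in ends at 09:48 − 15 min = 09:33.
Security screening ends at 09:33 + 160 min = 12:13.
From 09:48 to 12:13 is 2 h 25 min.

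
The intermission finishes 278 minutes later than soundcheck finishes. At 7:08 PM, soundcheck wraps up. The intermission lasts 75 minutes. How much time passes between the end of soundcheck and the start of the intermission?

3 h 23 min

The intermission ends at 7:08 PM + 278 min = 11:46 PM.
The intermission starts at 11:46 PM − 75 min = 10:31 PM.
From 7:08 PM to 10:31 PM is 3 h 23 min.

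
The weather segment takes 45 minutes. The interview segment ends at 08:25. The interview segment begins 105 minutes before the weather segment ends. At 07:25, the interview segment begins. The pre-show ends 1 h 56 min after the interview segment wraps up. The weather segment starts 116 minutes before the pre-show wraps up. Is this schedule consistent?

The pre-show ends at 08:25 + 116 min = 10:21.
The weather segment starts at 10:21 − 116 min = 08:25.
The weather segment ends at 08:25 + 45 min = 09:10.
The interview segment starts at 09:10 − 105 min = 07:25.
That matches the stated 07:25, so the schedule is consistent.

Yes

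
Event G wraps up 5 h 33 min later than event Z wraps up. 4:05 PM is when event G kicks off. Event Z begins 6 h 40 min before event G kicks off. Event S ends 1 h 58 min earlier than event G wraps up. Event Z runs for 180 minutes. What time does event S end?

Event Z starts at 4:05 PM − 400 min = 9:25 AM.
Event Z ends at 9:25 AM + 180 min = 12:25 PM.
Event G ends at 12:25 PM + 333 min = 5:58 PM.
Event S ends at 5:58 PM − 118 min = 4:00 PM.

4:00 PM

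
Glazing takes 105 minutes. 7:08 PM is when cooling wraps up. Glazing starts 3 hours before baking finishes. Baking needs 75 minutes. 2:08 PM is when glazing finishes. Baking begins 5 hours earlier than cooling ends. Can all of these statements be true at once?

Baking starts at 7:08 PM − 300 min = 2:08 PM.
Baking ends at 2:08 PM + 75 min = 3:23 PM.
Glazing starts at 3:23 PM − 180 min = 12:23 PM.
Glazing ends at 12:23 PM + 105 min = 2:08 PM.
That matches the stated 2:08 PM, so the schedule is consistent.

Yes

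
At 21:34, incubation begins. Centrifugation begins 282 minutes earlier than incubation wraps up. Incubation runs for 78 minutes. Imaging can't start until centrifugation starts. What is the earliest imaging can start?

Incubation ends at 21:34 + 78 min = 22:52.
Centrifugation starts at 22:52 − 282 min = 18:10.
Imaging is bounded by centrifugation, so the earliest it can start is 18:10.

18:10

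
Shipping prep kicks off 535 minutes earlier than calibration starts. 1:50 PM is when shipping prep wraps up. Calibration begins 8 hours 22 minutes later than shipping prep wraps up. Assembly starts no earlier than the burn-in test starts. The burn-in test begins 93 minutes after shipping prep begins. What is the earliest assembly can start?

Calibration starts at 1:50 PM + 502 min = 10:12 PM.
Shipping prep starts at 10:12 PM − 535 min = 1:17 PM.
The burn-in test starts at 1:17 PM + 93 min = 2:50 PM.
Assembly is bounded by the burn-in test, so the earliest it can start is 2:50 PM.

2:50 PM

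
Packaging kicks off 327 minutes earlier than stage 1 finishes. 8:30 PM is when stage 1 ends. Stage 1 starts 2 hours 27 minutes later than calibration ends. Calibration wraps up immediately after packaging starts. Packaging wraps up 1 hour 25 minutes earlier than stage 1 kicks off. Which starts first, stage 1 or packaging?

packaging

Packaging starts at 8:30 PM − 327 min = 3:03 PM.
So calibration ends at 3:03 PM.
Stage 1 starts at 3:03 PM + 147 min = 5:30 PM.
Stage 1 starts at 5:30 PM and packaging starts at 3:03 PM, so packaging is first.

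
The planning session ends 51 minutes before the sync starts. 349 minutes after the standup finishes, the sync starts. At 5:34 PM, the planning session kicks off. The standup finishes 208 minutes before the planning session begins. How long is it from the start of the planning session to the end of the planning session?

The standup ends at 5:34 PM − 208 min = 2:06 PM.
The sync starts at 2:06 PM + 349 min = 7:55 PM.
The planning session ends at 7:55 PM − 51 min = 7:04 PM.
From 5:34 PM to 7:04 PM is 1 hour 30 minutes.

1 hour 30 minutes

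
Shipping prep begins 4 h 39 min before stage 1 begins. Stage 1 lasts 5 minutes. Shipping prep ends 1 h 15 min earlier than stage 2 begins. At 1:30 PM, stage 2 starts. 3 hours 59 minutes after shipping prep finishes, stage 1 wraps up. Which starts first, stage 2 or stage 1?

Shipping prep ends at 1:30 PM − 75 min = 12:15 PM.
Stage 1 ends at 12:15 PM + 239 min = 4:14 PM.
Stage 1 starts at 4:14 PM − 5 min = 4:09 PM.
Stage 2 starts at 1:30 PM and stage 1 starts at 4:09 PM, so stage 2 is first.

stage 2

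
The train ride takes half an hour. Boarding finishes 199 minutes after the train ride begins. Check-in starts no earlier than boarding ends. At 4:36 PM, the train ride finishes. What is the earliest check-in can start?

The train ride starts at 4:36 PM − 30 min = 4:06 PM.
Boarding ends at 4:06 PM + 199 min = 7:25 PM.
Check-in is bounded by boarding, so the earliest it can start is 7:25 PM.

7:25 PM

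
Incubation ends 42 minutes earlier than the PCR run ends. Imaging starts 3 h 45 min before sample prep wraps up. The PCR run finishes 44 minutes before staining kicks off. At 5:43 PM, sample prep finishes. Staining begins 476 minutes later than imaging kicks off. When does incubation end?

8:28 PM

Imaging starts at 5:43 PM − 225 min = 1:58 PM.
Staining starts at 1:58 PM + 476 min = 9:54 PM.
The PCR run ends at 9:54 PM − 44 min = 9:10 PM.
Incubation ends at 9:10 PM − 42 min = 8:28 PM.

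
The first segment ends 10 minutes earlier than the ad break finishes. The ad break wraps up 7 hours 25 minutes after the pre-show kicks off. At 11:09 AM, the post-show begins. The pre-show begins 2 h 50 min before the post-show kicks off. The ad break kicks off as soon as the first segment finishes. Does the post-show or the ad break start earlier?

the post-show

The pre-show starts at 11:09 AM − 170 min = 8:19 AM.
The ad break ends at 8:19 AM + 445 min = 3:44 PM.
The first segment ends at 3:44 PM − 10 min = 3:34 PM.
So the ad break starts at 3:34 PM.
The post-show starts at 11:09 AM and the ad break starts at 3:34 PM, so the post-show is first.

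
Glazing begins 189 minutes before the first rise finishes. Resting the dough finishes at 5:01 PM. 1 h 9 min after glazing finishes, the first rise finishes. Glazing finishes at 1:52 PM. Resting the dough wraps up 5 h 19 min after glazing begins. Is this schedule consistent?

No

The first rise ends at 1:52 PM + 69 min = 3:01 PM.
Glazing starts at 3:01 PM − 189 min = 11:52 AM.
Resting the dough ends at 11:52 AM + 319 min = 5:11 PM.
But resting the dough is also said to end at 5:01 PM — a 10-minute conflict.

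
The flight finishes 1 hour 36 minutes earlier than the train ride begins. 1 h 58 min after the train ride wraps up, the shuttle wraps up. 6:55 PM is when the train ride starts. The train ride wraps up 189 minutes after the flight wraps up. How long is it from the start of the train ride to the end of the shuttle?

3 h 31 min

The flight ends at 6:55 PM − 96 min = 5:19 PM.
The train ride ends at 5:19 PM + 189 min = 8:28 PM.
The shuttle ends at 8:28 PM + 118 min = 10:26 PM.
From 6:55 PM to 10:26 PM is 3 h 31 min.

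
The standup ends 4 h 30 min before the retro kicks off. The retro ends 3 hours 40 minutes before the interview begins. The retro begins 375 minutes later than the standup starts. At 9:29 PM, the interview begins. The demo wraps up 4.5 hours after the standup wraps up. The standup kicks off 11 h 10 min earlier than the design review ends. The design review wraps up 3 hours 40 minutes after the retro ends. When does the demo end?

4:34 PM

The retro ends at 9:29 PM − 220 min = 5:49 PM.
The design review ends at 5:49 PM + 220 min = 9:29 PM.
The standup starts at 9:29 PM − 670 min = 10:19 AM.
The retro starts at 10:19 AM + 375 min = 4:34 PM.
The standup ends at 4:34 PM − 270 min = 12:04 PM.
The demo ends at 12:04 PM + 270 min = 4:34 PM.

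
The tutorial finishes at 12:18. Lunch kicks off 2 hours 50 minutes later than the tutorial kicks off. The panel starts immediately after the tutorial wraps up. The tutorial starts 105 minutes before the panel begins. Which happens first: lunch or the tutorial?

the tutorial

The panel starts at 12:18.
The tutorial starts at 12:18 − 105 min = 10:33.
Lunch starts at 10:33 + 170 min = 13:23.
Lunch starts at 13:23 and the tutorial starts at 10:33, so the tutorial is first.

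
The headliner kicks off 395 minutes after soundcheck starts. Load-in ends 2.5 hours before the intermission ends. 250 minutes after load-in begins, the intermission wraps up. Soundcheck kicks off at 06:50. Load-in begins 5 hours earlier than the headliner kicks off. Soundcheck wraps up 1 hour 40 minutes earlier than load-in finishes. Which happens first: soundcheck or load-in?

soundcheck

The headliner starts at 06:50 + 395 min = 13:25.
Load-in starts at 13:25 − 300 min = 08:25.
Soundcheck starts at 06:50 and load-in starts at 08:25, so soundcheck is first.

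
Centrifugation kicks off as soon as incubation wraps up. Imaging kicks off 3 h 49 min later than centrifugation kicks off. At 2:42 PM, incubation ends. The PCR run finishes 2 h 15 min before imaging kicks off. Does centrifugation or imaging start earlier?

centrifugation

Centrifugation starts at 2:42 PM.
Imaging starts at 2:42 PM + 229 min = 6:31 PM.
Centrifugation starts at 2:42 PM and imaging starts at 6:31 PM, so centrifugation is first.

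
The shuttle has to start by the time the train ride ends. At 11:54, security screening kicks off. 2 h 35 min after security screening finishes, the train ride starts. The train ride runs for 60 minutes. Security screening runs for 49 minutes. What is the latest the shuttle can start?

Security screening ends at 11:54 + 49 min = 12:43.
The train ride starts at 12:43 + 155 min = 15:18.
The train ride ends at 15:18 + 60 min = 16:18.
The shuttle is bounded by the train ride, so the latest it can start is 16:18.

16:18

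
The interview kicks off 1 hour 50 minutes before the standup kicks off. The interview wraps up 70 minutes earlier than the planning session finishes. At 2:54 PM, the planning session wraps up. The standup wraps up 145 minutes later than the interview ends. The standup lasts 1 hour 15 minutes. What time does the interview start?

The interview ends at 2:54 PM − 70 min = 1:44 PM.
The standup ends at 1:44 PM + 145 min = 4:09 PM.
The standup starts at 4:09 PM − 75 min = 2:54 PM.
The interview starts at 2:54 PM − 110 min = 1:04 PM.

1:04 PM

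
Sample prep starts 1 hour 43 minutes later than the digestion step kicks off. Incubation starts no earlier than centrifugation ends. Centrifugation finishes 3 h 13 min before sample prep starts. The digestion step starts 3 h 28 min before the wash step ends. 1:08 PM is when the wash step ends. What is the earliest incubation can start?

The digestion step starts at 1:08 PM − 208 min = 9:40 AM.
Sample prep starts at 9:40 AM + 103 min = 11:23 AM.
Centrifugation ends at 11:23 AM − 193 min = 8:10 AM.
Incubation is bounded by centrifugation, so the earliest it can start is 8:10 AM.

8:10 AM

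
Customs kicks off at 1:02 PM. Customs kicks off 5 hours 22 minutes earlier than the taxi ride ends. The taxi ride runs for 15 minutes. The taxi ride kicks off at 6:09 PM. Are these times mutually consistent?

Yes

The taxi ride ends at 6:09 PM + 15 min = 6:24 PM.
Customs starts at 6:24 PM − 322 min = 1:02 PM.
That matches the stated 1:02 PM, so the schedule is consistent.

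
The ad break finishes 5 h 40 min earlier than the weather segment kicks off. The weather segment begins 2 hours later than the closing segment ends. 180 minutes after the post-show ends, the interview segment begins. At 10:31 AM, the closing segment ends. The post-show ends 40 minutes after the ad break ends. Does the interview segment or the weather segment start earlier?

the interview segment

The weather segment starts at 10:31 AM + 120 min = 12:31 PM.
The ad break ends at 12:31 PM − 340 min = 6:51 AM.
The post-show ends at 6:51 AM + 40 min = 7:31 AM.
The interview segment starts at 7:31 AM + 180 min = 10:31 AM.
The interview segment starts at 10:31 AM and the weather segment starts at 12:31 PM, so the interview segment is first.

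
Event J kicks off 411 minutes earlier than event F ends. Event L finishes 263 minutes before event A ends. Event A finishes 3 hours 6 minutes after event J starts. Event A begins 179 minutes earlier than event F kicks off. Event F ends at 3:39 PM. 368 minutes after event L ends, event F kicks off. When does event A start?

Event J starts at 3:39 PM − 411 min = 8:48 AM.
Event A ends at 8:48 AM + 186 min = 11:54 AM.
Event L ends at 11:54 AM − 263 min = 7:31 AM.
Event F starts at 7:31 AM + 368 min = 1:39 PM.
Event A starts at 1:39 PM − 179 min = 10:40 AM.

10:40 AM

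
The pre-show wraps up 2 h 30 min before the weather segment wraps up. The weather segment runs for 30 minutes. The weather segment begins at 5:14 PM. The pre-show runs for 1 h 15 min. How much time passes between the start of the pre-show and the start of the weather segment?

The weather segment ends at 5:14 PM + 30 min = 5:44 PM.
The pre-show ends at 5:44 PM − 150 min = 3:14 PM.
The pre-show starts at 3:14 PM − 75 min = 1:59 PM.
From 1:59 PM to 5:14 PM is 3 hours 15 minutes.

3 hours 15 minutes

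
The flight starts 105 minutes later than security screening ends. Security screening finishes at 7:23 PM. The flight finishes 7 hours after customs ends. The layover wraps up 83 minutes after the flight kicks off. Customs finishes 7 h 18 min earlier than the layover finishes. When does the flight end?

The flight starts at 7:23 PM + 105 min = 9:08 PM.
The layover ends at 9:08 PM + 83 min = 10:31 PM.
Customs ends at 10:31 PM − 438 min = 3:13 PM.
The flight ends at 3:13 PM + 420 min = 10:13 PM.

10:13 PM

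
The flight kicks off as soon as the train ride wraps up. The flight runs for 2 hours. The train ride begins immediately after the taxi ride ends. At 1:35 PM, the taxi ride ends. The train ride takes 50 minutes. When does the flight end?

The train ride starts at 1:35 PM.
The train ride ends at 1:35 PM + 50 min = 2:25 PM.
So the flight starts at 2:25 PM.
The flight ends at 2:25 PM + 120 min = 4:25 PM.

4:25 PM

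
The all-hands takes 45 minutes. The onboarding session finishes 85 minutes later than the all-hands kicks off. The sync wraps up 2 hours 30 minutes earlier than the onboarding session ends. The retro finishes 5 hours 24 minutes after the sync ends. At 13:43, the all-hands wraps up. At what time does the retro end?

The all-hands starts at 13:43 − 45 min = 12:58.
The onboarding session ends at 12:58 + 85 min = 14:23.
The sync ends at 14:23 − 150 min = 11:53.
The retro ends at 11:53 + 324 min = 17:17.

17:17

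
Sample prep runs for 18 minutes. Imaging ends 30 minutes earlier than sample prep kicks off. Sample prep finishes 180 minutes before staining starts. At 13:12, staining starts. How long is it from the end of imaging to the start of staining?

3 hours 48 minutes

Sample prep ends at 13:12 − 180 min = 10:12.
Sample prep starts at 10:12 − 18 min = 09:54.
Imaging ends at 09:54 − 30 min = 09:24.
From 09:24 to 13:12 is 3 hours 48 minutes.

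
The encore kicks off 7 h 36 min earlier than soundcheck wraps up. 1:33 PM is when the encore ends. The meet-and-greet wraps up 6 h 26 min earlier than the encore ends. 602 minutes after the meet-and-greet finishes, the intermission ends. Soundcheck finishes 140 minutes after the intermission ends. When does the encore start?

11:53 AM

The meet-and-greet ends at 1:33 PM − 386 min = 7:07 AM.
The intermission ends at 7:07 AM + 602 min = 5:09 PM.
Soundcheck ends at 5:09 PM + 140 min = 7:29 PM.
The encore starts at 7:29 PM − 456 min = 11:53 AM.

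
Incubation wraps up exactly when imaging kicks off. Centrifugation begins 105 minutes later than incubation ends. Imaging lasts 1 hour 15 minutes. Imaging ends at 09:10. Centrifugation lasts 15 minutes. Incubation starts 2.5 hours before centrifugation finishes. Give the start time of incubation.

Imaging starts at 09:10 − 75 min = 07:55.
So incubation ends at 07:55.
Centrifugation starts at 07:55 + 105 min = 09:40.
Centrifugation ends at 09:40 + 15 min = 09:55.
Incubation starts at 09:55 − 150 min = 07:25.

07:25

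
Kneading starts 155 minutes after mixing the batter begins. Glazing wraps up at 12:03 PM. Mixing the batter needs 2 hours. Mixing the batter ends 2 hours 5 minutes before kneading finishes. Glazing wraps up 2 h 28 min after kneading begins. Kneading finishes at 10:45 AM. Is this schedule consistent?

No

Mixing the batter ends at 10:45 AM − 125 min = 8:40 AM.
Mixing the batter starts at 8:40 AM − 120 min = 6:40 AM.
Kneading starts at 6:40 AM + 155 min = 9:15 AM.
Glazing ends at 9:15 AM + 148 min = 11:43 AM.
But glazing is also said to end at 12:03 PM — a 20-minute conflict.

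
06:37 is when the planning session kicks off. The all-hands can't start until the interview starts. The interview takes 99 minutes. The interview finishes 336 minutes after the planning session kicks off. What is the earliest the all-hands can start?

10:34

The interview ends at 06:37 + 336 min = 12:13.
The interview starts at 12:13 − 99 min = 10:34.
The all-hands is bounded by the interview, so the earliest it can start is 10:34.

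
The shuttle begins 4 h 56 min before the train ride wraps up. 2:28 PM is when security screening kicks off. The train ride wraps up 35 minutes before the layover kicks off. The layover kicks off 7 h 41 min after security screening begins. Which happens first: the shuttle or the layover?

The layover starts at 2:28 PM + 461 min = 10:09 PM.
The train ride ends at 10:09 PM − 35 min = 9:34 PM.
The shuttle starts at 9:34 PM − 296 min = 4:38 PM.
The shuttle starts at 4:38 PM and the layover starts at 10:09 PM, so the shuttle is first.

the shuttle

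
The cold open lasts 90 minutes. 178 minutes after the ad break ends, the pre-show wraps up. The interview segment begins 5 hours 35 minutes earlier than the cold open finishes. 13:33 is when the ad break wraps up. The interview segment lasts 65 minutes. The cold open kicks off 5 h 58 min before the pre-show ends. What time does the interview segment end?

The pre-show ends at 13:33 + 178 min = 16:31.
The cold open starts at 16:31 − 358 min = 10:33.
The cold open ends at 10:33 + 90 min = 12:03.
The interview segment starts at 12:03 − 335 min = 06:28.
The interview segment ends at 06:28 + 65 min = 07:33.

07:33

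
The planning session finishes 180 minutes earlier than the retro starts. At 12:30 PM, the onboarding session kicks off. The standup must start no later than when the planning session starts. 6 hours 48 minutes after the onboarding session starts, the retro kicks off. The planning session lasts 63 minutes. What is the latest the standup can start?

The retro starts at 12:30 PM + 408 min = 7:18 PM.
The planning session ends at 7:18 PM − 180 min = 4:18 PM.
The planning session starts at 4:18 PM − 63 min = 3:15 PM.
The standup is bounded by the planning session, so the latest it can start is 3:15 PM.

3:15 PM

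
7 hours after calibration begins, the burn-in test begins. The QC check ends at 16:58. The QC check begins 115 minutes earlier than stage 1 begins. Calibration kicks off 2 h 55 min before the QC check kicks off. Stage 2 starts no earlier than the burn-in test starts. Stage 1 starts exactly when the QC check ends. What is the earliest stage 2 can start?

Stage 1 starts at 16:58.
The QC check starts at 16:58 − 115 min = 15:03.
Calibration starts at 15:03 − 175 min = 12:08.
The burn-in test starts at 12:08 + 420 min = 19:08.
Stage 2 is bounded by the burn-in test, so the earliest it can start is 19:08.

19:08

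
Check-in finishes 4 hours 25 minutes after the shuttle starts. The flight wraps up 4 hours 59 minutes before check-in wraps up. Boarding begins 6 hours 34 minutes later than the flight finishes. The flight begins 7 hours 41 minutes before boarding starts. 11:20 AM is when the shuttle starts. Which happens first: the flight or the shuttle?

the flight

Check-in ends at 11:20 AM + 265 min = 3:45 PM.
The flight ends at 3:45 PM − 299 min = 10:46 AM.
Boarding starts at 10:46 AM + 394 min = 5:20 PM.
The flight starts at 5:20 PM − 461 min = 9:39 AM.
The flight starts at 9:39 AM and the shuttle starts at 11:20 AM, so the flight is first.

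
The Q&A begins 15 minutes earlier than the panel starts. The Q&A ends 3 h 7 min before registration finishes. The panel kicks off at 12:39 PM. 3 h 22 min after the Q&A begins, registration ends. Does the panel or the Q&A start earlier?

the Q&A

The Q&A starts at 12:39 PM − 15 min = 12:24 PM.
The panel starts at 12:39 PM and the Q&A starts at 12:24 PM, so the Q&A is first.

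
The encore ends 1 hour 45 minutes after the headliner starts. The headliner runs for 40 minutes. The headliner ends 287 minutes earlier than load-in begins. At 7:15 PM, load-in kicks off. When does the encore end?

The headliner ends at 7:15 PM − 287 min = 2:28 PM.
The headliner starts at 2:28 PM − 40 min = 1:48 PM.
The encore ends at 1:48 PM + 105 min = 3:33 PM.

3:33 PM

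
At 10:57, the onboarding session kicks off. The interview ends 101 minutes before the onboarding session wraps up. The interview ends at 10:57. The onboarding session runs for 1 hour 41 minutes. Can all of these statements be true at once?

Yes

The onboarding session ends at 10:57 + 101 min = 12:38.
The interview ends at 12:38 − 101 min = 10:57.
That matches the stated 10:57, so the schedule is consistent.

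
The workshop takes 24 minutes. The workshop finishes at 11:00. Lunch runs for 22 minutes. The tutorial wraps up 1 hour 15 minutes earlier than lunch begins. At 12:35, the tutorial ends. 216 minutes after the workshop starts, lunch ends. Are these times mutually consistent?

The workshop starts at 11:00 − 24 min = 10:36.
Lunch ends at 10:36 + 216 min = 14:12.
Lunch starts at 14:12 − 22 min = 13:50.
The tutorial ends at 13:50 − 75 min = 12:35.
That matches the stated 12:35, so the schedule is consistent.

Yes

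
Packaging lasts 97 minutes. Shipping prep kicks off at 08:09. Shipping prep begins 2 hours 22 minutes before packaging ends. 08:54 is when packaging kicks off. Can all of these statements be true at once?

Yes

Packaging ends at 08:54 + 97 min = 10:31.
Shipping prep starts at 10:31 − 142 min = 08:09.
That matches the stated 08:09, so the schedule is consistent.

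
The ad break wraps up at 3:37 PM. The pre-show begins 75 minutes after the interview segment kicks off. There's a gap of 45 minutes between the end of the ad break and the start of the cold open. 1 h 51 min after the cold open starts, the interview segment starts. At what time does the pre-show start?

7:28 PM

The cold open starts at 3:37 PM + 45 min = 4:22 PM.
The interview segment starts at 4:22 PM + 111 min = 6:13 PM.
The pre-show starts at 6:13 PM + 75 min = 7:28 PM.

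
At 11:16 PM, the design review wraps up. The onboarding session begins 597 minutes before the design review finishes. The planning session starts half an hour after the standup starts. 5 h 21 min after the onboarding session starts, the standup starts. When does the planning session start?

7:10 PM

The onboarding session starts at 11:16 PM − 597 min = 1:19 PM.
The standup starts at 1:19 PM + 321 min = 6:40 PM.
The planning session starts at 6:40 PM + 30 min = 7:10 PM.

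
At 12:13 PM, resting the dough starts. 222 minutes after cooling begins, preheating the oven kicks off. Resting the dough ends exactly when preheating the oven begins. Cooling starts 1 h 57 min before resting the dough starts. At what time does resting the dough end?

1:58 PM

Cooling starts at 12:13 PM − 117 min = 10:16 AM.
Preheating the oven starts at 10:16 AM + 222 min = 1:58 PM.
So resting the dough ends at 1:58 PM.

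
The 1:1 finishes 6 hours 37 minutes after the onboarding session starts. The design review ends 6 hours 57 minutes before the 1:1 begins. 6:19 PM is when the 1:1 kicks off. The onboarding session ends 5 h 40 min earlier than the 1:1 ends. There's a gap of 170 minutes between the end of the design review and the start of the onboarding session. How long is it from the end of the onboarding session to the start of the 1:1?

The design review ends at 6:19 PM − 417 min = 11:22 AM.
The onboarding session starts at 11:22 AM + 170 min = 2:12 PM.
The 1:1 ends at 2:12 PM + 397 min = 8:49 PM.
The onboarding session ends at 8:49 PM − 340 min = 3:09 PM.
From 3:09 PM to 6:19 PM is 190 minutes.

190 minutes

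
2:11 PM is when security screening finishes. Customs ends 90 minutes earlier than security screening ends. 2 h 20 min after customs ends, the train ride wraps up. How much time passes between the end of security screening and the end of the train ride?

Customs ends at 2:11 PM − 90 min = 12:41 PM.
The train ride ends at 12:41 PM + 140 min = 3:01 PM.
From 2:11 PM to 3:01 PM is 50 minutes.

50 minutes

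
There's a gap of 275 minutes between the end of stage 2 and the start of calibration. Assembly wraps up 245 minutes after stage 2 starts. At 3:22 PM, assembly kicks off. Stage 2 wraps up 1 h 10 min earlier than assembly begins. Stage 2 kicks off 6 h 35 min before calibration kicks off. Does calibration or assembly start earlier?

Stage 2 ends at 3:22 PM − 70 min = 2:12 PM.
Calibration starts at 2:12 PM + 275 min = 6:47 PM.
Calibration starts at 6:47 PM and assembly starts at 3:22 PM, so assembly is first.

assembly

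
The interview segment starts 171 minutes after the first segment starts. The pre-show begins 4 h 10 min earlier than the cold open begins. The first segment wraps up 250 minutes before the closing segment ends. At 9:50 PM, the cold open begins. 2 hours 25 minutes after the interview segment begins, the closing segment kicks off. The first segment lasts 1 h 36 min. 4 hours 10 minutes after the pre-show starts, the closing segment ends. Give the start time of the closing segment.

9:20 PM

The pre-show starts at 9:50 PM − 250 min = 5:40 PM.
The closing segment ends at 5:40 PM + 250 min = 9:50 PM.
The first segment ends at 9:50 PM − 250 min = 5:40 PM.
The first segment starts at 5:40 PM − 96 min = 4:04 PM.
The interview segment starts at 4:04 PM + 171 min = 6:55 PM.
The closing segment starts at 6:55 PM + 145 min = 9:20 PM.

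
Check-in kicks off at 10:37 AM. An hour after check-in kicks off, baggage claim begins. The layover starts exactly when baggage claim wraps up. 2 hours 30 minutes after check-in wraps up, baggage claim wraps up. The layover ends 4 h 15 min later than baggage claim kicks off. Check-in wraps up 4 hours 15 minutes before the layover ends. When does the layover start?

Baggage claim starts at 10:37 AM + 60 min = 11:37 AM.
The layover ends at 11:37 AM + 255 min = 3:52 PM.
Check-in ends at 3:52 PM − 255 min = 11:37 AM.
Baggage claim ends at 11:37 AM + 150 min = 2:07 PM.
So the layover starts at 2:07 PM.

2:07 PM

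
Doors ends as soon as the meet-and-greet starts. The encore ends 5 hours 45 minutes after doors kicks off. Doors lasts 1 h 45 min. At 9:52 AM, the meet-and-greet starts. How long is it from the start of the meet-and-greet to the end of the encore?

4 hours

Doors ends at 9:52 AM.
Doors starts at 9:52 AM − 105 min = 8:07 AM.
The encore ends at 8:07 AM + 345 min = 1:52 PM.
From 9:52 AM to 1:52 PM is 4 hours.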